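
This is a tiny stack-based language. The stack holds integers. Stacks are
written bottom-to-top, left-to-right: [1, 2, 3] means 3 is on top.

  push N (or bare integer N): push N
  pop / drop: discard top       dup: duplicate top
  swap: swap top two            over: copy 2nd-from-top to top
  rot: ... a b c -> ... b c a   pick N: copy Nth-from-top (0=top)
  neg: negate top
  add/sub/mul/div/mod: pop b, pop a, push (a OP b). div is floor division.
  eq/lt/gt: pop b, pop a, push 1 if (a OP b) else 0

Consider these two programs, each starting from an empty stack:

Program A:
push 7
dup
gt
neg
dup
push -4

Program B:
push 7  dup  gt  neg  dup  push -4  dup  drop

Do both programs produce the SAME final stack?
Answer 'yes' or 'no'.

Program A trace:
  After 'push 7': [7]
  After 'dup': [7, 7]
  After 'gt': [0]
  After 'neg': [0]
  After 'dup': [0, 0]
  After 'push -4': [0, 0, -4]
Program A final stack: [0, 0, -4]

Program B trace:
  After 'push 7': [7]
  After 'dup': [7, 7]
  After 'gt': [0]
  After 'neg': [0]
  After 'dup': [0, 0]
  After 'push -4': [0, 0, -4]
  After 'dup': [0, 0, -4, -4]
  After 'drop': [0, 0, -4]
Program B final stack: [0, 0, -4]
Same: yes

Answer: yes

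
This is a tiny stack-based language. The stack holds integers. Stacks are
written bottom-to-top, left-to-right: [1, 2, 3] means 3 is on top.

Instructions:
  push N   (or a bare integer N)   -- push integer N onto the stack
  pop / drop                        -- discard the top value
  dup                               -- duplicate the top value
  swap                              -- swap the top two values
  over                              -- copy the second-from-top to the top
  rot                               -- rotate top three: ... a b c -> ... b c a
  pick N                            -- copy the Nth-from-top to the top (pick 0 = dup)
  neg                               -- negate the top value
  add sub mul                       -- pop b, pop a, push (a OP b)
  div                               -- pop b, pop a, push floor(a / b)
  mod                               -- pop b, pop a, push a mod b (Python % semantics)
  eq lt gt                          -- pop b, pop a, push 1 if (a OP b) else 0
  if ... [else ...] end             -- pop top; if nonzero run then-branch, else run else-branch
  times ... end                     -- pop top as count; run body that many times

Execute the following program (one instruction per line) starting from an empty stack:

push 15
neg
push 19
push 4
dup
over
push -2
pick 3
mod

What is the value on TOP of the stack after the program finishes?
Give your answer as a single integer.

After 'push 15': [15]
After 'neg': [-15]
After 'push 19': [-15, 19]
After 'push 4': [-15, 19, 4]
After 'dup': [-15, 19, 4, 4]
After 'over': [-15, 19, 4, 4, 4]
After 'push -2': [-15, 19, 4, 4, 4, -2]
After 'pick 3': [-15, 19, 4, 4, 4, -2, 4]
After 'mod': [-15, 19, 4, 4, 4, 2]

Answer: 2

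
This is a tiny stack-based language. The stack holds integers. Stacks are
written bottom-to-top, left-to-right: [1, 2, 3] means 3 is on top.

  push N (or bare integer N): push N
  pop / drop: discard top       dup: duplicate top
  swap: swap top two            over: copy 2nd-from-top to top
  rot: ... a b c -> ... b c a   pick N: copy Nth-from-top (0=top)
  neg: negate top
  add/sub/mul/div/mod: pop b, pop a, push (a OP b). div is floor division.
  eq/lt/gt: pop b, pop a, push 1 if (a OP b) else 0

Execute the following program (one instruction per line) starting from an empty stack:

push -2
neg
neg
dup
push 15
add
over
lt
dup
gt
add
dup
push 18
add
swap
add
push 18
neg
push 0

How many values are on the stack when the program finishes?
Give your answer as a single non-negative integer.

After 'push -2': stack = [-2] (depth 1)
After 'neg': stack = [2] (depth 1)
After 'neg': stack = [-2] (depth 1)
After 'dup': stack = [-2, -2] (depth 2)
After 'push 15': stack = [-2, -2, 15] (depth 3)
After 'add': stack = [-2, 13] (depth 2)
After 'over': stack = [-2, 13, -2] (depth 3)
After 'lt': stack = [-2, 0] (depth 2)
After 'dup': stack = [-2, 0, 0] (depth 3)
After 'gt': stack = [-2, 0] (depth 2)
After 'add': stack = [-2] (depth 1)
After 'dup': stack = [-2, -2] (depth 2)
After 'push 18': stack = [-2, -2, 18] (depth 3)
After 'add': stack = [-2, 16] (depth 2)
After 'swap': stack = [16, -2] (depth 2)
After 'add': stack = [14] (depth 1)
After 'push 18': stack = [14, 18] (depth 2)
After 'neg': stack = [14, -18] (depth 2)
After 'push 0': stack = [14, -18, 0] (depth 3)

Answer: 3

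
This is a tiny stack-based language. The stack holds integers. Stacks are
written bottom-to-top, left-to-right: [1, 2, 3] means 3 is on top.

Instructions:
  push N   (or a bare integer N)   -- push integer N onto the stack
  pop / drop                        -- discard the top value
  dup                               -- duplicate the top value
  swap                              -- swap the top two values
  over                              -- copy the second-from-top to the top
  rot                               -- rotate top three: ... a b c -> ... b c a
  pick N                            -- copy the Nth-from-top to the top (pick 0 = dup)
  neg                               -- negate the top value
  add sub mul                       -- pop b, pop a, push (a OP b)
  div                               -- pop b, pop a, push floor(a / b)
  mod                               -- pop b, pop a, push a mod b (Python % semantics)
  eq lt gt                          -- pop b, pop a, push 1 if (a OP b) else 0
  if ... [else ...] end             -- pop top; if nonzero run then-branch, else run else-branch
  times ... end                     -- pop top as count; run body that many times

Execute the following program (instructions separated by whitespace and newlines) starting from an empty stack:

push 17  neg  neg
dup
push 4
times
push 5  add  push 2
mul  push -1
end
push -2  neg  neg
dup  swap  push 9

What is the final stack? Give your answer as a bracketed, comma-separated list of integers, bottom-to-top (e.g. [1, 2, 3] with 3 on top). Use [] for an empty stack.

Answer: [17, 44, 8, 8, 8, -1, -2, -2, 9]

Derivation:
After 'push 17': [17]
After 'neg': [-17]
After 'neg': [17]
After 'dup': [17, 17]
After 'push 4': [17, 17, 4]
After 'times': [17, 17]
After 'push 5': [17, 17, 5]
After 'add': [17, 22]
After 'push 2': [17, 22, 2]
After 'mul': [17, 44]
After 'push -1': [17, 44, -1]
After 'push 5': [17, 44, -1, 5]
  ...
After 'push -1': [17, 44, 8, 8, -1]
After 'push 5': [17, 44, 8, 8, -1, 5]
After 'add': [17, 44, 8, 8, 4]
After 'push 2': [17, 44, 8, 8, 4, 2]
After 'mul': [17, 44, 8, 8, 8]
After 'push -1': [17, 44, 8, 8, 8, -1]
After 'push -2': [17, 44, 8, 8, 8, -1, -2]
After 'neg': [17, 44, 8, 8, 8, -1, 2]
After 'neg': [17, 44, 8, 8, 8, -1, -2]
After 'dup': [17, 44, 8, 8, 8, -1, -2, -2]
After 'swap': [17, 44, 8, 8, 8, -1, -2, -2]
After 'push 9': [17, 44, 8, 8, 8, -1, -2, -2, 9]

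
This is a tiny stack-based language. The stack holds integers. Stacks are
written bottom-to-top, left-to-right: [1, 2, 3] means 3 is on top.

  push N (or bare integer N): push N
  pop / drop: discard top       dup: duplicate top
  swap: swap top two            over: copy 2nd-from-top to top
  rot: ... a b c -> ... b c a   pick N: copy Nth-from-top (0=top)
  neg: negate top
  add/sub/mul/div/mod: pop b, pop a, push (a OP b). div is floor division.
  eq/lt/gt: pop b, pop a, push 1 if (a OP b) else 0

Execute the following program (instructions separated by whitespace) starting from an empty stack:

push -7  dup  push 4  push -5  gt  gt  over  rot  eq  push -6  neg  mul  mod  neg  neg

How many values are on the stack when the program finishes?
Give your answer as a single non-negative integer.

Answer: 1

Derivation:
After 'push -7': stack = [-7] (depth 1)
After 'dup': stack = [-7, -7] (depth 2)
After 'push 4': stack = [-7, -7, 4] (depth 3)
After 'push -5': stack = [-7, -7, 4, -5] (depth 4)
After 'gt': stack = [-7, -7, 1] (depth 3)
After 'gt': stack = [-7, 0] (depth 2)
After 'over': stack = [-7, 0, -7] (depth 3)
After 'rot': stack = [0, -7, -7] (depth 3)
After 'eq': stack = [0, 1] (depth 2)
After 'push -6': stack = [0, 1, -6] (depth 3)
After 'neg': stack = [0, 1, 6] (depth 3)
After 'mul': stack = [0, 6] (depth 2)
After 'mod': stack = [0] (depth 1)
After 'neg': stack = [0] (depth 1)
After 'neg': stack = [0] (depth 1)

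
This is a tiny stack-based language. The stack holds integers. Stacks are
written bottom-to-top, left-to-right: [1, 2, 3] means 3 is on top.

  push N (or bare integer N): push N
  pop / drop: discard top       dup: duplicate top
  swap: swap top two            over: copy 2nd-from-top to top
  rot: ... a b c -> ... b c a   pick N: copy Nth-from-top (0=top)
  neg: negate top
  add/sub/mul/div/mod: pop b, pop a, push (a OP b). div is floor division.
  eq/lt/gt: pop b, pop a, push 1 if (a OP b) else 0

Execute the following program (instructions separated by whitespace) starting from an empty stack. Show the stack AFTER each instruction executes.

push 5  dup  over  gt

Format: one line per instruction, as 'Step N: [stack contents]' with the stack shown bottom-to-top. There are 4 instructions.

Step 1: [5]
Step 2: [5, 5]
Step 3: [5, 5, 5]
Step 4: [5, 0]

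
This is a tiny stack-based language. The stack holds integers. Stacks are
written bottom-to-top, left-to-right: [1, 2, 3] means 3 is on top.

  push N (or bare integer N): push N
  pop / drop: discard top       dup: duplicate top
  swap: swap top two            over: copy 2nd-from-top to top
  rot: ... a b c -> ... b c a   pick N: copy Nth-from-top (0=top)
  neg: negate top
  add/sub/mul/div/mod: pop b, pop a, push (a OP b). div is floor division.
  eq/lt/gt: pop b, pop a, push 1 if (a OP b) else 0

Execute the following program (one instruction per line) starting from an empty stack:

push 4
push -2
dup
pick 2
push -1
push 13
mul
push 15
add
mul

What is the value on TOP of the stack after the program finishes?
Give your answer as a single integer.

Answer: 8

Derivation:
After 'push 4': [4]
After 'push -2': [4, -2]
After 'dup': [4, -2, -2]
After 'pick 2': [4, -2, -2, 4]
After 'push -1': [4, -2, -2, 4, -1]
After 'push 13': [4, -2, -2, 4, -1, 13]
After 'mul': [4, -2, -2, 4, -13]
After 'push 15': [4, -2, -2, 4, -13, 15]
After 'add': [4, -2, -2, 4, 2]
After 'mul': [4, -2, -2, 8]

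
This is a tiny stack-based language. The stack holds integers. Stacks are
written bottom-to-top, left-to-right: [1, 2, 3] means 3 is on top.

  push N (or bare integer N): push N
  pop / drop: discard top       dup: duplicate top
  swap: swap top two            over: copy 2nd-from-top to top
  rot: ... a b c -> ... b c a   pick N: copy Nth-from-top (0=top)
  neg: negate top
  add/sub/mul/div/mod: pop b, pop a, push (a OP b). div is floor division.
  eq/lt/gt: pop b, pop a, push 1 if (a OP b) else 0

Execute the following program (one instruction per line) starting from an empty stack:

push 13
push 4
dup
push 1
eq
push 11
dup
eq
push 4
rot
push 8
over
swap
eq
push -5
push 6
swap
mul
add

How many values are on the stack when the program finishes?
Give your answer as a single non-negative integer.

Answer: 6

Derivation:
After 'push 13': stack = [13] (depth 1)
After 'push 4': stack = [13, 4] (depth 2)
After 'dup': stack = [13, 4, 4] (depth 3)
After 'push 1': stack = [13, 4, 4, 1] (depth 4)
After 'eq': stack = [13, 4, 0] (depth 3)
After 'push 11': stack = [13, 4, 0, 11] (depth 4)
After 'dup': stack = [13, 4, 0, 11, 11] (depth 5)
After 'eq': stack = [13, 4, 0, 1] (depth 4)
After 'push 4': stack = [13, 4, 0, 1, 4] (depth 5)
After 'rot': stack = [13, 4, 1, 4, 0] (depth 5)
After 'push 8': stack = [13, 4, 1, 4, 0, 8] (depth 6)
After 'over': stack = [13, 4, 1, 4, 0, 8, 0] (depth 7)
After 'swap': stack = [13, 4, 1, 4, 0, 0, 8] (depth 7)
After 'eq': stack = [13, 4, 1, 4, 0, 0] (depth 6)
After 'push -5': stack = [13, 4, 1, 4, 0, 0, -5] (depth 7)
After 'push 6': stack = [13, 4, 1, 4, 0, 0, -5, 6] (depth 8)
After 'swap': stack = [13, 4, 1, 4, 0, 0, 6, -5] (depth 8)
After 'mul': stack = [13, 4, 1, 4, 0, 0, -30] (depth 7)
After 'add': stack = [13, 4, 1, 4, 0, -30] (depth 6)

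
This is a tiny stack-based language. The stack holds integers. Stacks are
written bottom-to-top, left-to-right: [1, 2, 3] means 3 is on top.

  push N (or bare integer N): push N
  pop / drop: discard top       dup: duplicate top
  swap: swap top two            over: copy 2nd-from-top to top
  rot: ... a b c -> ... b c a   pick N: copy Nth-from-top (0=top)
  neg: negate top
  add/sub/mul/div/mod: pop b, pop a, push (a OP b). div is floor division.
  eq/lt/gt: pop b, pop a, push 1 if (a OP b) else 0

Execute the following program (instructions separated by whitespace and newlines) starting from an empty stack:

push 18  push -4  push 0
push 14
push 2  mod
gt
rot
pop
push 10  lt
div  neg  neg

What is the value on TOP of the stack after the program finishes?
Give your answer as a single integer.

After 'push 18': [18]
After 'push -4': [18, -4]
After 'push 0': [18, -4, 0]
After 'push 14': [18, -4, 0, 14]
After 'push 2': [18, -4, 0, 14, 2]
After 'mod': [18, -4, 0, 0]
After 'gt': [18, -4, 0]
After 'rot': [-4, 0, 18]
After 'pop': [-4, 0]
After 'push 10': [-4, 0, 10]
After 'lt': [-4, 1]
After 'div': [-4]
After 'neg': [4]
After 'neg': [-4]

Answer: -4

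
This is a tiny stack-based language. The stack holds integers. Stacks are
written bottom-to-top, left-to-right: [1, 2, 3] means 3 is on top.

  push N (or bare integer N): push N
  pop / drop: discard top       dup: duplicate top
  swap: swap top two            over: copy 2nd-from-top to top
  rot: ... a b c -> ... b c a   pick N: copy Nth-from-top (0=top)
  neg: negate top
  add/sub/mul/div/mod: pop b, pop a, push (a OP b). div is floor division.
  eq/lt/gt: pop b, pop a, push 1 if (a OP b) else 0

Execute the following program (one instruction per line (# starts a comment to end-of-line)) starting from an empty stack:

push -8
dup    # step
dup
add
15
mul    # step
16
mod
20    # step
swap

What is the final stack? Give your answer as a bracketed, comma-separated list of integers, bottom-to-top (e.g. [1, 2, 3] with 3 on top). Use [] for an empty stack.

After 'push -8': [-8]
After 'dup': [-8, -8]
After 'dup': [-8, -8, -8]
After 'add': [-8, -16]
After 'push 15': [-8, -16, 15]
After 'mul': [-8, -240]
After 'push 16': [-8, -240, 16]
After 'mod': [-8, 0]
After 'push 20': [-8, 0, 20]
After 'swap': [-8, 20, 0]

Answer: [-8, 20, 0]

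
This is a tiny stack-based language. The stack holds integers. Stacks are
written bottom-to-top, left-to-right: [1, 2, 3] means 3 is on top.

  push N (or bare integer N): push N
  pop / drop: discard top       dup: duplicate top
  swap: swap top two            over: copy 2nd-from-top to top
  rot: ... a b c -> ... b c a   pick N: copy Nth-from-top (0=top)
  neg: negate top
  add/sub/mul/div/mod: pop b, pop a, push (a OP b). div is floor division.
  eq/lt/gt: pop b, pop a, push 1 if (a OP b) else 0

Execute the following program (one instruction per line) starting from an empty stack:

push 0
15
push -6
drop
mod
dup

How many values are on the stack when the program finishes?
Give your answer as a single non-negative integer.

After 'push 0': stack = [0] (depth 1)
After 'push 15': stack = [0, 15] (depth 2)
After 'push -6': stack = [0, 15, -6] (depth 3)
After 'drop': stack = [0, 15] (depth 2)
After 'mod': stack = [0] (depth 1)
After 'dup': stack = [0, 0] (depth 2)

Answer: 2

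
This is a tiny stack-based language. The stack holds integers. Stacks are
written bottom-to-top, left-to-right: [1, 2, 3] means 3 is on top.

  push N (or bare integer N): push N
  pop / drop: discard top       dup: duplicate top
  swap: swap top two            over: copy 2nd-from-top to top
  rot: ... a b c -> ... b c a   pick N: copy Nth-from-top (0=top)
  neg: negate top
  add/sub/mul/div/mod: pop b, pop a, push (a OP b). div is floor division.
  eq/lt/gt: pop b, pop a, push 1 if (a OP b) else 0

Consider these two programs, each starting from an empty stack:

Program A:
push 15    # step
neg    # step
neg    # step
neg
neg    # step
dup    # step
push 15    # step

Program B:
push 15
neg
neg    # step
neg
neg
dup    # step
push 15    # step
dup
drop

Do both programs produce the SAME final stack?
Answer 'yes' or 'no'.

Answer: yes

Derivation:
Program A trace:
  After 'push 15': [15]
  After 'neg': [-15]
  After 'neg': [15]
  After 'neg': [-15]
  After 'neg': [15]
  After 'dup': [15, 15]
  After 'push 15': [15, 15, 15]
Program A final stack: [15, 15, 15]

Program B trace:
  After 'push 15': [15]
  After 'neg': [-15]
  After 'neg': [15]
  After 'neg': [-15]
  After 'neg': [15]
  After 'dup': [15, 15]
  After 'push 15': [15, 15, 15]
  After 'dup': [15, 15, 15, 15]
  After 'drop': [15, 15, 15]
Program B final stack: [15, 15, 15]
Same: yes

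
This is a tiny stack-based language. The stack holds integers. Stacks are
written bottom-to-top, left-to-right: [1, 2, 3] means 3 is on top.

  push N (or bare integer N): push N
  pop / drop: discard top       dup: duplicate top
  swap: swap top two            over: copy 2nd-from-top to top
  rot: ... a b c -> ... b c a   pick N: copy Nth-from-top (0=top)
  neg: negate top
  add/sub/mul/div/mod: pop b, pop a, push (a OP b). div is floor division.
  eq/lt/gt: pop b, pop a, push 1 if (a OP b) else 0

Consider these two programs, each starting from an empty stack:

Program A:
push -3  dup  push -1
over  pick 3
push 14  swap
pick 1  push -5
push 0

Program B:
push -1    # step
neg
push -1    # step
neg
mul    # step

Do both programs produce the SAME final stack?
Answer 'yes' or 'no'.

Program A trace:
  After 'push -3': [-3]
  After 'dup': [-3, -3]
  After 'push -1': [-3, -3, -1]
  After 'over': [-3, -3, -1, -3]
  After 'pick 3': [-3, -3, -1, -3, -3]
  After 'push 14': [-3, -3, -1, -3, -3, 14]
  After 'swap': [-3, -3, -1, -3, 14, -3]
  After 'pick 1': [-3, -3, -1, -3, 14, -3, 14]
  After 'push -5': [-3, -3, -1, -3, 14, -3, 14, -5]
  After 'push 0': [-3, -3, -1, -3, 14, -3, 14, -5, 0]
Program A final stack: [-3, -3, -1, -3, 14, -3, 14, -5, 0]

Program B trace:
  After 'push -1': [-1]
  After 'neg': [1]
  After 'push -1': [1, -1]
  After 'neg': [1, 1]
  After 'mul': [1]
Program B final stack: [1]
Same: no

Answer: no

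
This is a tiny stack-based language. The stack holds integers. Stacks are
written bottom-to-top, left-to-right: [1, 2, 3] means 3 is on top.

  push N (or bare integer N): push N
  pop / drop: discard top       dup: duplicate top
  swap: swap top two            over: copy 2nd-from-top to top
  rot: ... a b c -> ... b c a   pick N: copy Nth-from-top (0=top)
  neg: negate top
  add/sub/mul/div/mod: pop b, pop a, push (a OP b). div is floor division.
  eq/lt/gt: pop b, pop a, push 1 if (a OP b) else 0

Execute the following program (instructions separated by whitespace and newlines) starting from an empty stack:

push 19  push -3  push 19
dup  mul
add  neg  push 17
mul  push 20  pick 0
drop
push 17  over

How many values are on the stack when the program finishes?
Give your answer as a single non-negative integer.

After 'push 19': stack = [19] (depth 1)
After 'push -3': stack = [19, -3] (depth 2)
After 'push 19': stack = [19, -3, 19] (depth 3)
After 'dup': stack = [19, -3, 19, 19] (depth 4)
After 'mul': stack = [19, -3, 361] (depth 3)
After 'add': stack = [19, 358] (depth 2)
After 'neg': stack = [19, -358] (depth 2)
After 'push 17': stack = [19, -358, 17] (depth 3)
After 'mul': stack = [19, -6086] (depth 2)
After 'push 20': stack = [19, -6086, 20] (depth 3)
After 'pick 0': stack = [19, -6086, 20, 20] (depth 4)
After 'drop': stack = [19, -6086, 20] (depth 3)
After 'push 17': stack = [19, -6086, 20, 17] (depth 4)
After 'over': stack = [19, -6086, 20, 17, 20] (depth 5)

Answer: 5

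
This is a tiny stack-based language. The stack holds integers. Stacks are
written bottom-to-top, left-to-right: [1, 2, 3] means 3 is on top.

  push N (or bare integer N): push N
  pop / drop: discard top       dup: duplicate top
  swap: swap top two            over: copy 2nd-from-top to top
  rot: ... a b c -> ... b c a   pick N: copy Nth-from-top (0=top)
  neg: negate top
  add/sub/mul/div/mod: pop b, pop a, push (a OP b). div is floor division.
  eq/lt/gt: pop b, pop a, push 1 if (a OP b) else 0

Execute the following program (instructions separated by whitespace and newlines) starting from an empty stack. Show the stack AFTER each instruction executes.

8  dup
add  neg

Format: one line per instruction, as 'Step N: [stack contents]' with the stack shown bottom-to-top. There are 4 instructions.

Step 1: [8]
Step 2: [8, 8]
Step 3: [16]
Step 4: [-16]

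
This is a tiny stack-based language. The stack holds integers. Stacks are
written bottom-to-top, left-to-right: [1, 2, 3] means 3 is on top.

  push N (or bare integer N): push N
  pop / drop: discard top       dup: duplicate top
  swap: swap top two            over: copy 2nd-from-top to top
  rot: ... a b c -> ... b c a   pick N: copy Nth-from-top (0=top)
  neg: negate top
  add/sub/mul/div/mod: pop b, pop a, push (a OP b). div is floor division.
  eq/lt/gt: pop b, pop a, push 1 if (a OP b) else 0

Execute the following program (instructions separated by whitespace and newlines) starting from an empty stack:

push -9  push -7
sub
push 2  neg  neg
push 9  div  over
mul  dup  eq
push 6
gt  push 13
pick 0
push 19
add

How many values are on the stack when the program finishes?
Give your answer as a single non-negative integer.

After 'push -9': stack = [-9] (depth 1)
After 'push -7': stack = [-9, -7] (depth 2)
After 'sub': stack = [-2] (depth 1)
After 'push 2': stack = [-2, 2] (depth 2)
After 'neg': stack = [-2, -2] (depth 2)
After 'neg': stack = [-2, 2] (depth 2)
After 'push 9': stack = [-2, 2, 9] (depth 3)
After 'div': stack = [-2, 0] (depth 2)
After 'over': stack = [-2, 0, -2] (depth 3)
After 'mul': stack = [-2, 0] (depth 2)
After 'dup': stack = [-2, 0, 0] (depth 3)
After 'eq': stack = [-2, 1] (depth 2)
After 'push 6': stack = [-2, 1, 6] (depth 3)
After 'gt': stack = [-2, 0] (depth 2)
After 'push 13': stack = [-2, 0, 13] (depth 3)
After 'pick 0': stack = [-2, 0, 13, 13] (depth 4)
After 'push 19': stack = [-2, 0, 13, 13, 19] (depth 5)
After 'add': stack = [-2, 0, 13, 32] (depth 4)

Answer: 4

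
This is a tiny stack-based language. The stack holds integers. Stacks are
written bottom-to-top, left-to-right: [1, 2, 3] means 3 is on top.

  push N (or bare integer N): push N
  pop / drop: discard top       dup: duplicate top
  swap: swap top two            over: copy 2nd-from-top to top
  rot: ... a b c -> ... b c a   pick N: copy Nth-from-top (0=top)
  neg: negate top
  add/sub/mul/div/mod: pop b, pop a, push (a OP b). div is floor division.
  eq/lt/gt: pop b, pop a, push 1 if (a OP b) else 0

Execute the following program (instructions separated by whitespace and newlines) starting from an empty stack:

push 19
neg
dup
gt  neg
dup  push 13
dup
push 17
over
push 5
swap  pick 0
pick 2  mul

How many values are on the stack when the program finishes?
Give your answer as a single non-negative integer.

Answer: 8

Derivation:
After 'push 19': stack = [19] (depth 1)
After 'neg': stack = [-19] (depth 1)
After 'dup': stack = [-19, -19] (depth 2)
After 'gt': stack = [0] (depth 1)
After 'neg': stack = [0] (depth 1)
After 'dup': stack = [0, 0] (depth 2)
After 'push 13': stack = [0, 0, 13] (depth 3)
After 'dup': stack = [0, 0, 13, 13] (depth 4)
After 'push 17': stack = [0, 0, 13, 13, 17] (depth 5)
After 'over': stack = [0, 0, 13, 13, 17, 13] (depth 6)
After 'push 5': stack = [0, 0, 13, 13, 17, 13, 5] (depth 7)
After 'swap': stack = [0, 0, 13, 13, 17, 5, 13] (depth 7)
After 'pick 0': stack = [0, 0, 13, 13, 17, 5, 13, 13] (depth 8)
After 'pick 2': stack = [0, 0, 13, 13, 17, 5, 13, 13, 5] (depth 9)
After 'mul': stack = [0, 0, 13, 13, 17, 5, 13, 65] (depth 8)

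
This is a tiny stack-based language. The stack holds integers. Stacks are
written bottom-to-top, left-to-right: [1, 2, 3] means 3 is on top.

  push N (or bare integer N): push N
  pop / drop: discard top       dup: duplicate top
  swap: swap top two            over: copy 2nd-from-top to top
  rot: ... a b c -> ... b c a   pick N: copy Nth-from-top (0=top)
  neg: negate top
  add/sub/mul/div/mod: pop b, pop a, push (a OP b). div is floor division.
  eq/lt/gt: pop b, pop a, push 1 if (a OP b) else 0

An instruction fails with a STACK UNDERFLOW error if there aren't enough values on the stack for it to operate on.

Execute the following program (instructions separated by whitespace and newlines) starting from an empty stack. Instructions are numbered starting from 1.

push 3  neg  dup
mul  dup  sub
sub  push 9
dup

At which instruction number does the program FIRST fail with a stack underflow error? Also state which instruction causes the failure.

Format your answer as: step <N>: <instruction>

Answer: step 7: sub

Derivation:
Step 1 ('push 3'): stack = [3], depth = 1
Step 2 ('neg'): stack = [-3], depth = 1
Step 3 ('dup'): stack = [-3, -3], depth = 2
Step 4 ('mul'): stack = [9], depth = 1
Step 5 ('dup'): stack = [9, 9], depth = 2
Step 6 ('sub'): stack = [0], depth = 1
Step 7 ('sub'): needs 2 value(s) but depth is 1 — STACK UNDERFLOW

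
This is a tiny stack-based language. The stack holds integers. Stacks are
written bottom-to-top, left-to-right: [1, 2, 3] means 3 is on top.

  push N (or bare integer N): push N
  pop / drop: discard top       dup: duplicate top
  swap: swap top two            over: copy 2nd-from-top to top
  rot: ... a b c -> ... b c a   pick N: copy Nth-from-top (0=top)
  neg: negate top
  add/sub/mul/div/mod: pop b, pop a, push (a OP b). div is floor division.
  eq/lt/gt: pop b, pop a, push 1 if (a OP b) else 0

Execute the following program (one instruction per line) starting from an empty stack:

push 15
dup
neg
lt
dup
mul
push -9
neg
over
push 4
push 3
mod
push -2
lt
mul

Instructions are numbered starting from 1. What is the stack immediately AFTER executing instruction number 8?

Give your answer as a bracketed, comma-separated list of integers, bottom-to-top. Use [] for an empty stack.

Step 1 ('push 15'): [15]
Step 2 ('dup'): [15, 15]
Step 3 ('neg'): [15, -15]
Step 4 ('lt'): [0]
Step 5 ('dup'): [0, 0]
Step 6 ('mul'): [0]
Step 7 ('push -9'): [0, -9]
Step 8 ('neg'): [0, 9]

Answer: [0, 9]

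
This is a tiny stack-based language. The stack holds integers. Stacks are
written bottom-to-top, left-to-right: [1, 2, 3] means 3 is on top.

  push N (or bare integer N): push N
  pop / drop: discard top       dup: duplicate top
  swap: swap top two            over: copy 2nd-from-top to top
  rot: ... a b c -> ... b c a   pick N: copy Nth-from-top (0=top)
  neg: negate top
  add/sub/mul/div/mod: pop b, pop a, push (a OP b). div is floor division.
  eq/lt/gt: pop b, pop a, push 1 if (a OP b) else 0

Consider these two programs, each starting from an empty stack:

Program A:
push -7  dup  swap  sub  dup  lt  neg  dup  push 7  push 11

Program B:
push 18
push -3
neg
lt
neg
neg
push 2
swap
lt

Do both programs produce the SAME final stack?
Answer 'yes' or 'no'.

Answer: no

Derivation:
Program A trace:
  After 'push -7': [-7]
  After 'dup': [-7, -7]
  After 'swap': [-7, -7]
  After 'sub': [0]
  After 'dup': [0, 0]
  After 'lt': [0]
  After 'neg': [0]
  After 'dup': [0, 0]
  After 'push 7': [0, 0, 7]
  After 'push 11': [0, 0, 7, 11]
Program A final stack: [0, 0, 7, 11]

Program B trace:
  After 'push 18': [18]
  After 'push -3': [18, -3]
  After 'neg': [18, 3]
  After 'lt': [0]
  After 'neg': [0]
  After 'neg': [0]
  After 'push 2': [0, 2]
  After 'swap': [2, 0]
  After 'lt': [0]
Program B final stack: [0]
Same: no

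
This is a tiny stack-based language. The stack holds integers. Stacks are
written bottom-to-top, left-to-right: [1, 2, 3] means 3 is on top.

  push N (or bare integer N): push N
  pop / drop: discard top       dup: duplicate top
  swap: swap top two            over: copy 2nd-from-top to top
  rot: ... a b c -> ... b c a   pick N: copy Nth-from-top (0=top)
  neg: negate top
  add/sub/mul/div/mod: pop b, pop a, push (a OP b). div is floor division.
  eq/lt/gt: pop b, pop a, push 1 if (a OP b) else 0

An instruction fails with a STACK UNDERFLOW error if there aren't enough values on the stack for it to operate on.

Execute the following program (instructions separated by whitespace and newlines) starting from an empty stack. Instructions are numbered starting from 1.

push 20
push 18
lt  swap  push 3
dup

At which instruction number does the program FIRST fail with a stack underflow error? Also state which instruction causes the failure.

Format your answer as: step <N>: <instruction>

Answer: step 4: swap

Derivation:
Step 1 ('push 20'): stack = [20], depth = 1
Step 2 ('push 18'): stack = [20, 18], depth = 2
Step 3 ('lt'): stack = [0], depth = 1
Step 4 ('swap'): needs 2 value(s) but depth is 1 — STACK UNDERFLOW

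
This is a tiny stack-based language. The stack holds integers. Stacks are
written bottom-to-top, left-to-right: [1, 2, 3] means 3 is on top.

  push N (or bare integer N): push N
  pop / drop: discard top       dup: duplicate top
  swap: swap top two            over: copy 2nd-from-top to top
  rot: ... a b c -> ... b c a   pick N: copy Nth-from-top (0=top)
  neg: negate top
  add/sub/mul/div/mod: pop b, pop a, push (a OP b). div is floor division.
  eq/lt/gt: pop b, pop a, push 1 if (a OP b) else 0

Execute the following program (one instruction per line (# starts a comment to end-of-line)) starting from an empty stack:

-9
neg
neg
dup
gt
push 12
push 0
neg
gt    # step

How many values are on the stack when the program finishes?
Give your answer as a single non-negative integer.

Answer: 2

Derivation:
After 'push -9': stack = [-9] (depth 1)
After 'neg': stack = [9] (depth 1)
After 'neg': stack = [-9] (depth 1)
After 'dup': stack = [-9, -9] (depth 2)
After 'gt': stack = [0] (depth 1)
After 'push 12': stack = [0, 12] (depth 2)
After 'push 0': stack = [0, 12, 0] (depth 3)
After 'neg': stack = [0, 12, 0] (depth 3)
After 'gt': stack = [0, 1] (depth 2)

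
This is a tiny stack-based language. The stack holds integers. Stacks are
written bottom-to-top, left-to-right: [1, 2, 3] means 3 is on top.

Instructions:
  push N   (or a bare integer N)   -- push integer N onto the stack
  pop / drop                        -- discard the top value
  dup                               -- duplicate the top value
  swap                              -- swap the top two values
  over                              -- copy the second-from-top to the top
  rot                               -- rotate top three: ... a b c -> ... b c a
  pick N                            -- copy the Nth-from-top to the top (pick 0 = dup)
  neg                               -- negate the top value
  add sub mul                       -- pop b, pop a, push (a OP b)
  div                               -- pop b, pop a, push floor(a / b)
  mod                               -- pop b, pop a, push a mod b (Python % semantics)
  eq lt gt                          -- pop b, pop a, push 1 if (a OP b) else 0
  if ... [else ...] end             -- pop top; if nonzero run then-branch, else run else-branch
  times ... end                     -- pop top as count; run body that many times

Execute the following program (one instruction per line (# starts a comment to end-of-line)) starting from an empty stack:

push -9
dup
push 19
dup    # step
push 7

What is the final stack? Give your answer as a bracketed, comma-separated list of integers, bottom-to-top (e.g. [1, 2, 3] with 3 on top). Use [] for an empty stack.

After 'push -9': [-9]
After 'dup': [-9, -9]
After 'push 19': [-9, -9, 19]
After 'dup': [-9, -9, 19, 19]
After 'push 7': [-9, -9, 19, 19, 7]

Answer: [-9, -9, 19, 19, 7]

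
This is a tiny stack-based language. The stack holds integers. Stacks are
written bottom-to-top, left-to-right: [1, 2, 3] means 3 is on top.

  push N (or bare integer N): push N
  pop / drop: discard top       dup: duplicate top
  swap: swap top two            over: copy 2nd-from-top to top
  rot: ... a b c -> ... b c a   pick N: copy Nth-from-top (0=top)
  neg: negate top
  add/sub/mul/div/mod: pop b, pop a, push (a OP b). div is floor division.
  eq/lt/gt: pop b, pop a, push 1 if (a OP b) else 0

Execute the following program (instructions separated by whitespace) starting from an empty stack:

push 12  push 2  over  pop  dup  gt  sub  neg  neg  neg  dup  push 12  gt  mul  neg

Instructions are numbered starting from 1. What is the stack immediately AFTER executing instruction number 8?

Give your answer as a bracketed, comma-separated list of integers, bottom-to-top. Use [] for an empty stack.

Step 1 ('push 12'): [12]
Step 2 ('push 2'): [12, 2]
Step 3 ('over'): [12, 2, 12]
Step 4 ('pop'): [12, 2]
Step 5 ('dup'): [12, 2, 2]
Step 6 ('gt'): [12, 0]
Step 7 ('sub'): [12]
Step 8 ('neg'): [-12]

Answer: [-12]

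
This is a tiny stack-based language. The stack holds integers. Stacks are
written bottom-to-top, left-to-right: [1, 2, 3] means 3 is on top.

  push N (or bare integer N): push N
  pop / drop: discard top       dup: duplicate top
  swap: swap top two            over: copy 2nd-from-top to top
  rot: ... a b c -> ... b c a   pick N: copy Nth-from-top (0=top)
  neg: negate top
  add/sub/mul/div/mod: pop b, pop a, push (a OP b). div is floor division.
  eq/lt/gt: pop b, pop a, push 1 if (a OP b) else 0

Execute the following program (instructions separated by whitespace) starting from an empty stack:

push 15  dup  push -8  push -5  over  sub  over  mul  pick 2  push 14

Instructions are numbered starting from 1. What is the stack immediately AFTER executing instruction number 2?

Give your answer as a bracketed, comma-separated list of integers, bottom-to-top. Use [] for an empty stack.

Answer: [15, 15]

Derivation:
Step 1 ('push 15'): [15]
Step 2 ('dup'): [15, 15]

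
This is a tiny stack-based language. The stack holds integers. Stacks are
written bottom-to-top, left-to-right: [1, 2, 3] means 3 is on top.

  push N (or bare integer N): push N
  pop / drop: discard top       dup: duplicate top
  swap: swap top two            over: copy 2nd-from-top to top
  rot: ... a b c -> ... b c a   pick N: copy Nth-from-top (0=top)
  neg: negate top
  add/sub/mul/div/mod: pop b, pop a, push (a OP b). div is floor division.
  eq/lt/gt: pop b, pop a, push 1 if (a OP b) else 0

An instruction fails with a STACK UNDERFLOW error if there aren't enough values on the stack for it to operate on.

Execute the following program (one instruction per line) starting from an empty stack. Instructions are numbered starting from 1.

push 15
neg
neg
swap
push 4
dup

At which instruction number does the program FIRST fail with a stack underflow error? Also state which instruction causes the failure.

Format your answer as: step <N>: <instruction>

Answer: step 4: swap

Derivation:
Step 1 ('push 15'): stack = [15], depth = 1
Step 2 ('neg'): stack = [-15], depth = 1
Step 3 ('neg'): stack = [15], depth = 1
Step 4 ('swap'): needs 2 value(s) but depth is 1 — STACK UNDERFLOW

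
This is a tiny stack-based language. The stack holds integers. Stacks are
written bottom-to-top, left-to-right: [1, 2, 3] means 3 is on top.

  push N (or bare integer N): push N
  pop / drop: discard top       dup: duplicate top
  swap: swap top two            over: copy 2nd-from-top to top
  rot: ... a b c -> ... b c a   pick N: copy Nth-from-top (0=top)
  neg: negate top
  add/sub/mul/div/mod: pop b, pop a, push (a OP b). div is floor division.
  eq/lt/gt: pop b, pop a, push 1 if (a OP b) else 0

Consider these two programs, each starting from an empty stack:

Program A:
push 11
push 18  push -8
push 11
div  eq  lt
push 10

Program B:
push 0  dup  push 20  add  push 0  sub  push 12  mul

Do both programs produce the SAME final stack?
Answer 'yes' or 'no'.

Program A trace:
  After 'push 11': [11]
  After 'push 18': [11, 18]
  After 'push -8': [11, 18, -8]
  After 'push 11': [11, 18, -8, 11]
  After 'div': [11, 18, -1]
  After 'eq': [11, 0]
  After 'lt': [0]
  After 'push 10': [0, 10]
Program A final stack: [0, 10]

Program B trace:
  After 'push 0': [0]
  After 'dup': [0, 0]
  After 'push 20': [0, 0, 20]
  After 'add': [0, 20]
  After 'push 0': [0, 20, 0]
  After 'sub': [0, 20]
  After 'push 12': [0, 20, 12]
  After 'mul': [0, 240]
Program B final stack: [0, 240]
Same: no

Answer: no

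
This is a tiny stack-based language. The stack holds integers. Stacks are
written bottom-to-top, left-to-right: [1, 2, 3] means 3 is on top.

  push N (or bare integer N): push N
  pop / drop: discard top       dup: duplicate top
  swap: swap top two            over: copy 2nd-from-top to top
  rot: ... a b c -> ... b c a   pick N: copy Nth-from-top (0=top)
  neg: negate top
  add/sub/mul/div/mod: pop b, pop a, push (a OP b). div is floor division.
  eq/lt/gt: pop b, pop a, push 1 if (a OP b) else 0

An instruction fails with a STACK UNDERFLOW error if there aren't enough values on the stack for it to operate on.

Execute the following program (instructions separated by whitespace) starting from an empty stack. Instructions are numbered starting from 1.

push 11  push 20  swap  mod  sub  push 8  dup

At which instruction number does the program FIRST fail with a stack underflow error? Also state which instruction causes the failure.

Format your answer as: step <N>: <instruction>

Step 1 ('push 11'): stack = [11], depth = 1
Step 2 ('push 20'): stack = [11, 20], depth = 2
Step 3 ('swap'): stack = [20, 11], depth = 2
Step 4 ('mod'): stack = [9], depth = 1
Step 5 ('sub'): needs 2 value(s) but depth is 1 — STACK UNDERFLOW

Answer: step 5: sub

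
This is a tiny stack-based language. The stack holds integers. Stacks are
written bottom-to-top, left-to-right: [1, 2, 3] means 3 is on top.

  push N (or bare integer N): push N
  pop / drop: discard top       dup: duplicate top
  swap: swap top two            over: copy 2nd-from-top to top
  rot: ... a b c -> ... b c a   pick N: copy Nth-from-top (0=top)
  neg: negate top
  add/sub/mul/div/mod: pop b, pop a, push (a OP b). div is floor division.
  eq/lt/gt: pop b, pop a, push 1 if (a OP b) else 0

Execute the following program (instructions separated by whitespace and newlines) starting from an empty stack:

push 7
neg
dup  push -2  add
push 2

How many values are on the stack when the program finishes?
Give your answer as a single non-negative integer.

Answer: 3

Derivation:
After 'push 7': stack = [7] (depth 1)
After 'neg': stack = [-7] (depth 1)
After 'dup': stack = [-7, -7] (depth 2)
After 'push -2': stack = [-7, -7, -2] (depth 3)
After 'add': stack = [-7, -9] (depth 2)
After 'push 2': stack = [-7, -9, 2] (depth 3)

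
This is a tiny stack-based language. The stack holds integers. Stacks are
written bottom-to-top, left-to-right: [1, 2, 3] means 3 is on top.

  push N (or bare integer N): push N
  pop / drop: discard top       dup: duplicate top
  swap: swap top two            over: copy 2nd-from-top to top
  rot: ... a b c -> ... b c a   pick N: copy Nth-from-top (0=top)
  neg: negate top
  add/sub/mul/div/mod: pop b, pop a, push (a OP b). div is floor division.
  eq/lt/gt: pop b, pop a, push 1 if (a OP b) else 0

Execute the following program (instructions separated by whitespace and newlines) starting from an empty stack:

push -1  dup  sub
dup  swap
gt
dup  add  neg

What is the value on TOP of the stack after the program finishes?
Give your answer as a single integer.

After 'push -1': [-1]
After 'dup': [-1, -1]
After 'sub': [0]
After 'dup': [0, 0]
After 'swap': [0, 0]
After 'gt': [0]
After 'dup': [0, 0]
After 'add': [0]
After 'neg': [0]

Answer: 0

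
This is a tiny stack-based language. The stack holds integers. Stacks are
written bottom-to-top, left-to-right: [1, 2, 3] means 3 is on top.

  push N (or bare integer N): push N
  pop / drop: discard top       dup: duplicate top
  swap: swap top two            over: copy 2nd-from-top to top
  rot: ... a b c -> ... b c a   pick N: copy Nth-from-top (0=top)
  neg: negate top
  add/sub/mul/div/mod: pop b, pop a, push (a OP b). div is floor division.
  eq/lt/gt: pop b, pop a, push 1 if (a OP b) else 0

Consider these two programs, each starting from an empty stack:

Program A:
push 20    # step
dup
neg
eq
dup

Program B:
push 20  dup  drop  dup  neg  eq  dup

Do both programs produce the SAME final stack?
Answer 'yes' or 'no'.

Answer: yes

Derivation:
Program A trace:
  After 'push 20': [20]
  After 'dup': [20, 20]
  After 'neg': [20, -20]
  After 'eq': [0]
  After 'dup': [0, 0]
Program A final stack: [0, 0]

Program B trace:
  After 'push 20': [20]
  After 'dup': [20, 20]
  After 'drop': [20]
  After 'dup': [20, 20]
  After 'neg': [20, -20]
  After 'eq': [0]
  After 'dup': [0, 0]
Program B final stack: [0, 0]
Same: yes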